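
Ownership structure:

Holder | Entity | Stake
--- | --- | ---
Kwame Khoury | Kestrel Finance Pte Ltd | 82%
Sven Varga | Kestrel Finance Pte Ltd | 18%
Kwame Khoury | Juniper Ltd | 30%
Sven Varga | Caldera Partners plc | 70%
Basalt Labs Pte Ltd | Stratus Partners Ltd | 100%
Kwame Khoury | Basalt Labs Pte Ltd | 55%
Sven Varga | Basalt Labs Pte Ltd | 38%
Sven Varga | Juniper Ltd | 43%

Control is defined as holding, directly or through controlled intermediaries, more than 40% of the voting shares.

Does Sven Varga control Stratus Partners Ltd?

Sven holds 43% of Juniper, so Sven controls Juniper.
Sven holds 70% of Caldera, so Sven controls Caldera.
Neither Sven nor any entity Sven controls holds any voting interest in Stratus.
So Sven does not control Stratus.

No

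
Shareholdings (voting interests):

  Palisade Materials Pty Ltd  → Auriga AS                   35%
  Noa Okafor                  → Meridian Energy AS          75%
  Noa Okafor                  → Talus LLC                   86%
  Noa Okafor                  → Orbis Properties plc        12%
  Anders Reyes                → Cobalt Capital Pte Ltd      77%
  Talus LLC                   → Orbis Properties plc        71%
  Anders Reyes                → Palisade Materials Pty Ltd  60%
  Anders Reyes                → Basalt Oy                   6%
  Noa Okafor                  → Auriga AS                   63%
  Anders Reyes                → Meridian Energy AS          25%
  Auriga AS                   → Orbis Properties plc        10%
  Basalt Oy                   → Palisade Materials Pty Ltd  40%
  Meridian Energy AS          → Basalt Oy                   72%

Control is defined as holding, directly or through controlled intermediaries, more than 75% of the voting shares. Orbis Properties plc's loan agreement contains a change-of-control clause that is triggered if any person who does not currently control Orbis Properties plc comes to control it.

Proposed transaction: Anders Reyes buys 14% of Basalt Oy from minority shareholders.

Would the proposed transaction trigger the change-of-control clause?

No

The purchase changes only Anders's holdings, so Anders is the only person who could newly come to control Orbis.
Anders holds 77% of Cobalt, so Anders controls Cobalt.
Neither Anders nor any entity Anders controls holds any voting interest in Orbis.
So before the transaction, Anders does not control Orbis.
After the purchase, Anders's direct stake in Basalt rises to 6% + 14% = 20%.
Anders's side now holds 20% of Basalt, not > 75%, so Anders still does not control Basalt.
After the transaction, neither Anders nor any entity Anders controls holds a voting interest in Orbis, so Anders still does not control it.
No new person acquires control, so the clause is not triggered.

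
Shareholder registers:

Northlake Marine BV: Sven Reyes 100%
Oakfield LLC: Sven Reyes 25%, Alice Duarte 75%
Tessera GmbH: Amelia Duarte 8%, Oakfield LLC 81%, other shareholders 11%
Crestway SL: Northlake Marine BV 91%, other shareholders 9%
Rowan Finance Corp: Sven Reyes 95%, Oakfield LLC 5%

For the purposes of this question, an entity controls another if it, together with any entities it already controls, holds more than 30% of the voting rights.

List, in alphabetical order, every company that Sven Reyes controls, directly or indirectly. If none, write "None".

Sven holds 100% of Northlake, so Sven controls Northlake.
Northlake holds 91% of Crestway, so Sven controls Crestway.
Sven holds 95% of Rowan, so Sven controls Rowan.
No other company's threshold is met.

Crestway SL, Northlake Marine BV, Rowan Finance Corp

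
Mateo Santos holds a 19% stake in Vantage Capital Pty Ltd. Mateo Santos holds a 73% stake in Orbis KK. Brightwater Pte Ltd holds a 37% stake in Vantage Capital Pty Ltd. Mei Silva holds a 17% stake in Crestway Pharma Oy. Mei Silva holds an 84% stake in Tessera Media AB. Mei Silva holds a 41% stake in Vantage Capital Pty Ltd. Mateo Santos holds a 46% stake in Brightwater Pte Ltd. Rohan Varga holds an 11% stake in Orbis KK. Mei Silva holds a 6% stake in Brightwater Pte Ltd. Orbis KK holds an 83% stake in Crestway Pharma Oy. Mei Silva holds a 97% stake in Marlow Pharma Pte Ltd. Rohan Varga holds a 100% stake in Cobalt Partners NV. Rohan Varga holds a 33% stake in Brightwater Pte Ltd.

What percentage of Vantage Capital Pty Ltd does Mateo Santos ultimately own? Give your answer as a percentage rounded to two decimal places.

Mateo reaches Vantage along 2 paths.
Via Brightwater: 46% × 37% = 17.02%.
Direct stake: 19% = 19%.
Total: 17.02% + 19% = 36.02%.

36.02%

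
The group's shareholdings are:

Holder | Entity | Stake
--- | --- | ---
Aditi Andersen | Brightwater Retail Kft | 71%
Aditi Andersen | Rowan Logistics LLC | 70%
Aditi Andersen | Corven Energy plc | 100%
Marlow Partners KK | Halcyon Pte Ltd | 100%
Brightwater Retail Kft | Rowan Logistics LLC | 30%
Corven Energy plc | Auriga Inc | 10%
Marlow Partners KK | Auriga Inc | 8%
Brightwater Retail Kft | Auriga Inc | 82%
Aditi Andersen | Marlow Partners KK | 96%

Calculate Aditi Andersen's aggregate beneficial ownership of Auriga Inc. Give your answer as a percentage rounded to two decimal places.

Aditi reaches Auriga along 3 paths.
Via Marlow: 96% × 8% = 7.68%.
Via Brightwater: 71% × 82% = 58.22%.
Via Corven: 100% × 10% = 10%.
Total: 7.68% + 58.22% + 10% = 75.9%.
Rounded: 75.90%.

75.90%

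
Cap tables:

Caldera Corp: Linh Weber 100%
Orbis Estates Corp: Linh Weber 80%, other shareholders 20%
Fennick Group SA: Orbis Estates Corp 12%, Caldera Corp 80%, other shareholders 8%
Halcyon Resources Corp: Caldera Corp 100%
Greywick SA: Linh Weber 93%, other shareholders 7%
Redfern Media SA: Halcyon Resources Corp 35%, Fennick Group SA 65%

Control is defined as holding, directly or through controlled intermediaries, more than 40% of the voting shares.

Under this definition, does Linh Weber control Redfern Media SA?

Linh holds 100% of Caldera, so Linh controls Caldera.
Caldera holds 100% of Halcyon, so Linh controls Halcyon.
Linh holds 80% of Orbis, so Linh controls Orbis.
Orbis and Caldera together hold 12% + 80% = 92% of Fennick, so Linh controls Fennick.
Halcyon and Fennick together hold 35% + 65% = 100% of Redfern, so Linh controls Redfern.

Yes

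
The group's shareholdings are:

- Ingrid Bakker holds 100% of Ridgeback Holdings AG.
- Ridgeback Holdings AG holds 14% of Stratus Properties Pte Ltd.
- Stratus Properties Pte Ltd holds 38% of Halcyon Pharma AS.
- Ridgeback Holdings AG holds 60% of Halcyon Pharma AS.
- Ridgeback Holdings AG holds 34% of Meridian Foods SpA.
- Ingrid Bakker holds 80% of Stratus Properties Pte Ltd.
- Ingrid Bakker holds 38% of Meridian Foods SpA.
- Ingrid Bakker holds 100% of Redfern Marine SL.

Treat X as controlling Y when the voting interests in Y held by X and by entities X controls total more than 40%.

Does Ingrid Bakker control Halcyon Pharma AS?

Ingrid holds 100% of Ridgeback, so Ingrid controls Ridgeback.
Ingrid and Ridgeback together hold 80% + 14% = 94% of Stratus, so Ingrid controls Stratus.
Ridgeback and Stratus together hold 60% + 38% = 98% of Halcyon, so Ingrid controls Halcyon.

Yes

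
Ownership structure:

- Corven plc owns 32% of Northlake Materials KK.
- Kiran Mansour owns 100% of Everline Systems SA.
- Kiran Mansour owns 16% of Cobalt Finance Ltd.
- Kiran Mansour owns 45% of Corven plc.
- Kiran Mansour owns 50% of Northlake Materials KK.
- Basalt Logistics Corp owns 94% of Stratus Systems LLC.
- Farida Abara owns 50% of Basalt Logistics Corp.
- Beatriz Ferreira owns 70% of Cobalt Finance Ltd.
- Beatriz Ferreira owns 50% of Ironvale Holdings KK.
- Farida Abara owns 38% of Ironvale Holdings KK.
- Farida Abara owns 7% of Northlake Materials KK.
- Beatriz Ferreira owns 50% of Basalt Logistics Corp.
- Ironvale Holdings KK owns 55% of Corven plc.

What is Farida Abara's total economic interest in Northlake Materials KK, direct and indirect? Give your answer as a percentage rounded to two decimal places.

Farida reaches Northlake along 2 paths.
Direct stake: 7% = 7%.
Via Ironvale → Corven: 38% × 55% × 32% = 6.688%.
Total: 7% + 6.688% = 13.688%.
Rounded: 13.69%.

13.69%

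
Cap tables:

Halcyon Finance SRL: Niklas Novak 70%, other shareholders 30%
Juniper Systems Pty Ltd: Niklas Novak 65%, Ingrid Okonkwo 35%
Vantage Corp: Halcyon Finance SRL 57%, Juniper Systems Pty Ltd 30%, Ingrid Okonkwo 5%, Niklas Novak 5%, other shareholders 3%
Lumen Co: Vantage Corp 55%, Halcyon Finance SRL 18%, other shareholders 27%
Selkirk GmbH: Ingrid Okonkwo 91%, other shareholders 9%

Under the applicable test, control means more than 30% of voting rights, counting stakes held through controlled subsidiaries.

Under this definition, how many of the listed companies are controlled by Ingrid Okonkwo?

Ingrid holds 35% of Juniper, so Ingrid controls Juniper.
Juniper and Ingrid together hold 30% + 5% = 35% of Vantage, so Ingrid controls Vantage.
Vantage holds 55% of Lumen, so Ingrid controls Lumen.
Ingrid holds 91% of Selkirk, so Ingrid controls Selkirk.
No other company's threshold is met.
Ingrid controls 4 companies.

4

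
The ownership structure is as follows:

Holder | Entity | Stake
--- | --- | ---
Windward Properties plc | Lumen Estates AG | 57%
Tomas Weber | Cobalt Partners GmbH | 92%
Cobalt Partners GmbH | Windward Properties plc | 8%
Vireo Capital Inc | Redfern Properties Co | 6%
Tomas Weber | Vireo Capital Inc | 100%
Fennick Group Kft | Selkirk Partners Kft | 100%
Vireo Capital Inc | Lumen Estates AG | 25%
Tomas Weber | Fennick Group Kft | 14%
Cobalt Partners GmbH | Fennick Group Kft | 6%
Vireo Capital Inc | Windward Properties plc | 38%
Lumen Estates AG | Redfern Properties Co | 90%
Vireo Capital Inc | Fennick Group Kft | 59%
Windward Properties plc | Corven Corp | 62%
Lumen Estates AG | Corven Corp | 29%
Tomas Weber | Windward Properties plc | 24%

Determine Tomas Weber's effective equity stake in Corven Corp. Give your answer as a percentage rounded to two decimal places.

Tomas reaches Corven along 7 paths.
Via Windward → Lumen: 24% × 57% × 29% = 3.9672%.
Via Cobalt → Windward → Lumen: 92% × 8% × 57% × 29% = 1.216608%.
Via Vireo → Windward → Lumen: 100% × 38% × 57% × 29% = 6.2814%.
Via Vireo → Lumen: 100% × 25% × 29% = 7.25%.
Via Windward: 24% × 62% = 14.88%.
Via Cobalt → Windward: 92% × 8% × 62% = 4.5632%.
Via Vireo → Windward: 100% × 38% × 62% = 23.56%.
Total: 3.9672% + 1.216608% + 6.2814% + 7.25% + 14.88% + 4.5632% + 23.56% = 61.718408%.
Rounded: 61.72%.

61.72%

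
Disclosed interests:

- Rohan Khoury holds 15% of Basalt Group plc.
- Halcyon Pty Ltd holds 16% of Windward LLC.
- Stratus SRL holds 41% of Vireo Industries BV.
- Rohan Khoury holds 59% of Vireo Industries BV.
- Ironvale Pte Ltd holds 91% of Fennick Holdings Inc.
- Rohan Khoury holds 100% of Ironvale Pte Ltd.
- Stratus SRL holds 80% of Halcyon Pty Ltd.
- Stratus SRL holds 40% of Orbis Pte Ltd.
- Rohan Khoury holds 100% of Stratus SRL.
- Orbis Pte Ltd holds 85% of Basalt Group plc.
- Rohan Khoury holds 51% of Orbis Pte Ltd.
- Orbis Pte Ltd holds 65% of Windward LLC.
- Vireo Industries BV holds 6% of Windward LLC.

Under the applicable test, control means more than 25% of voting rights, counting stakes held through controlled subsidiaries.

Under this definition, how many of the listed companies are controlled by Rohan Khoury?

Rohan holds 100% of Ironvale, so Rohan controls Ironvale.
Rohan holds 100% of Stratus, so Rohan controls Stratus.
Rohan and Stratus together hold 59% + 41% = 100% of Vireo, so Rohan controls Vireo.
Stratus holds 80% of Halcyon, so Rohan controls Halcyon.
Rohan and Stratus together hold 51% + 40% = 91% of Orbis, so Rohan controls Orbis.
Ironvale holds 91% of Fennick, so Rohan controls Fennick.
Halcyon and Orbis and Vireo together hold 16% + 65% + 6% = 87% of Windward, so Rohan controls Windward.
Orbis and Rohan together hold 85% + 15% = 100% of Basalt, so Rohan controls Basalt.
Rohan controls 8 companies.

8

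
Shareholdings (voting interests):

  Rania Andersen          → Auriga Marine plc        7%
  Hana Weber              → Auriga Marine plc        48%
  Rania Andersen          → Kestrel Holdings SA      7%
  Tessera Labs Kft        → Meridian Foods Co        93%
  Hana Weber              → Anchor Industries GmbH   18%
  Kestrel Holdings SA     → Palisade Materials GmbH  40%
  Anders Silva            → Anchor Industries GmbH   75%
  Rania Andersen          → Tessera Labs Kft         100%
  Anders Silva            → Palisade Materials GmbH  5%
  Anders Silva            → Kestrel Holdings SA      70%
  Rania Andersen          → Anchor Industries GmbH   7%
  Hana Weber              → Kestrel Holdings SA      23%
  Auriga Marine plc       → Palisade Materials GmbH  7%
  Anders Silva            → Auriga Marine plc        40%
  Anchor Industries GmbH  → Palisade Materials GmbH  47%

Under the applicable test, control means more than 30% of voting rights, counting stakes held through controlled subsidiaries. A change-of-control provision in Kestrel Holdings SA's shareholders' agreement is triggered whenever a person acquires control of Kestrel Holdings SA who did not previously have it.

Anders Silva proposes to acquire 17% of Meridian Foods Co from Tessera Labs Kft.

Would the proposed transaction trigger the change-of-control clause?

No

The purchase adds only to Anders's holdings (Tessera's stake shrinks), so Anders is the only person who could newly come to control Kestrel.
Anders holds 70% of Kestrel, so Anders controls Kestrel.
So Anders already controls Kestrel before the transaction.
After the purchase, Anders holds 17% of Meridian directly, and Tessera's stake falls to 76%.
Anders controlled Kestrel already, so this is not a new person acquiring control; every other person's position is unchanged or reduced.
No new person acquires control, so the clause is not triggered.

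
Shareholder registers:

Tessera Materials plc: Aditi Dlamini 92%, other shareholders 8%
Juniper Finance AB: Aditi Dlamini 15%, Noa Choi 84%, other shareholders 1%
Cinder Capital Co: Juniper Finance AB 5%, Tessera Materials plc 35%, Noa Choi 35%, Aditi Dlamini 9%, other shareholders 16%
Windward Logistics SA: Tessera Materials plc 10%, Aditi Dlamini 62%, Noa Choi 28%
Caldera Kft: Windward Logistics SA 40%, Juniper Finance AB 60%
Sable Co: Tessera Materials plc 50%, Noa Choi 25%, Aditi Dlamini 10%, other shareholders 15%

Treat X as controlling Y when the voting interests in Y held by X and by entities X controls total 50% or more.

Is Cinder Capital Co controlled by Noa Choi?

Noa holds 84% of Juniper, so Noa controls Juniper.
Juniper holds 60% of Caldera, so Noa controls Caldera.
In Cinder, Noa's side holds only 5% + 35% = 40%, not ≥ 50%.
So Noa does not control Cinder.

No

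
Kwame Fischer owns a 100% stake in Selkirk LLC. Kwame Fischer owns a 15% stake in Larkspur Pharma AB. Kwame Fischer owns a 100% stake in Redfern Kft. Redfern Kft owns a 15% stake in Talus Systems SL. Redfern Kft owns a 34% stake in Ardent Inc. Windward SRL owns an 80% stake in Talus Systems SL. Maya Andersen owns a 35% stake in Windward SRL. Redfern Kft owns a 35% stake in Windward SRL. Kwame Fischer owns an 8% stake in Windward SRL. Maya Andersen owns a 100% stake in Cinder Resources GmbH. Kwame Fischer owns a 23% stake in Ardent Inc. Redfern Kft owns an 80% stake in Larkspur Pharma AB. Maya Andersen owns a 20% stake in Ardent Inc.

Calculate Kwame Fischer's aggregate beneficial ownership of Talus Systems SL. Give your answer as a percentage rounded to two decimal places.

49.40%

Kwame reaches Talus along 3 paths.
Via Redfern → Windward: 100% × 35% × 80% = 28%.
Via Windward: 8% × 80% = 6.4%.
Via Redfern: 100% × 15% = 15%.
Total: 28% + 6.4% + 15% = 49.4%.
Rounded: 49.40%.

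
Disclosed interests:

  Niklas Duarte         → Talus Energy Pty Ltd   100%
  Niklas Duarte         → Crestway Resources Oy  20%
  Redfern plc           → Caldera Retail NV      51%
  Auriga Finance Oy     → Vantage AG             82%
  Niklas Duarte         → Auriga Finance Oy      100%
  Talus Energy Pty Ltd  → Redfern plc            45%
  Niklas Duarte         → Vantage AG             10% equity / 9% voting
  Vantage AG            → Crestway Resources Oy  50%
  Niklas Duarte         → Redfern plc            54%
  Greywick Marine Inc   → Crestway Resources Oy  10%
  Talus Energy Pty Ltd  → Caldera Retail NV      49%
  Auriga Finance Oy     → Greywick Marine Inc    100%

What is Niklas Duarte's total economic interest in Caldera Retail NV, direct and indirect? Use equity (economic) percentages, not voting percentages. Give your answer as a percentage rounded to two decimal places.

99.49%

Niklas reaches Caldera along 3 paths.
Via Talus: 100% × 49% = 49%.
Via Redfern: 54% × 51% = 27.54%.
Via Talus → Redfern: 100% × 45% × 51% = 22.95%.
Total: 49% + 27.54% + 22.95% = 99.49%.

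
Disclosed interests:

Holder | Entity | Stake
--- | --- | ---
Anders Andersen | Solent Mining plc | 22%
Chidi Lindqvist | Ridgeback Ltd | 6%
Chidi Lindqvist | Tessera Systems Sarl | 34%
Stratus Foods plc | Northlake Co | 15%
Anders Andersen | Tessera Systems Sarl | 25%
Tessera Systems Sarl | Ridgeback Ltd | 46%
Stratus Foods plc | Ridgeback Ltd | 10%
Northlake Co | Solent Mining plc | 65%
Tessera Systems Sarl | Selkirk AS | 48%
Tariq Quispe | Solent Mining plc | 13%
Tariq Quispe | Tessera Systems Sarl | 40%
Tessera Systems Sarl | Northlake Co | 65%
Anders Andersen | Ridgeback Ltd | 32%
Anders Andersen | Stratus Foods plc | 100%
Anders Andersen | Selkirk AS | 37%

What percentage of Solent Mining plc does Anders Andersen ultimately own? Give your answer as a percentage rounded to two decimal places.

Anders reaches Solent along 3 paths.
Direct stake: 22% = 22%.
Via Stratus → Northlake: 100% × 15% × 65% = 9.75%.
Via Tessera → Northlake: 25% × 65% × 65% = 10.5625%.
Total: 22% + 9.75% + 10.5625% = 42.3125%.
Rounded: 42.31%.

42.31%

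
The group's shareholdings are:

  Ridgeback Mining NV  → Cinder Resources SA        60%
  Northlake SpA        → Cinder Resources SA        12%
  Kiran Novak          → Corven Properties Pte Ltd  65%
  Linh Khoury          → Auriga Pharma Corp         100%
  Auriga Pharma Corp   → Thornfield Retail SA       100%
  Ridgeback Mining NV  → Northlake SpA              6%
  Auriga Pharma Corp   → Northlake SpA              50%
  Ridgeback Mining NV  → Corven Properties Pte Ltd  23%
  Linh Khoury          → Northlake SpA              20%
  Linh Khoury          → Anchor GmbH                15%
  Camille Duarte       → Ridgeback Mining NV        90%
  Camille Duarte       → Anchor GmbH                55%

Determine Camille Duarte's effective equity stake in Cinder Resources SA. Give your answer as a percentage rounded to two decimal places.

Camille reaches Cinder along 2 paths.
Via Ridgeback: 90% × 60% = 54%.
Via Ridgeback → Northlake: 90% × 6% × 12% = 0.648%.
Total: 54% + 0.648% = 54.648%.
Rounded: 54.65%.

54.65%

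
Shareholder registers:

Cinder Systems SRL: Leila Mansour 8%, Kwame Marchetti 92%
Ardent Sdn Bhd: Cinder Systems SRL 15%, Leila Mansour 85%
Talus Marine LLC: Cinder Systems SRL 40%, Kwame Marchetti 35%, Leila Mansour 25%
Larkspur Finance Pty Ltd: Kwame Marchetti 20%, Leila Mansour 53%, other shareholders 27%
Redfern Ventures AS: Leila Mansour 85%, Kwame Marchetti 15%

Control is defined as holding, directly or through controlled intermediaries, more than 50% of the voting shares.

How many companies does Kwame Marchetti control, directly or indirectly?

2

Kwame holds 92% of Cinder, so Kwame controls Cinder.
Cinder and Kwame together hold 40% + 35% = 75% of Talus, so Kwame controls Talus.
No other company's threshold is met.
Kwame controls 2 companies.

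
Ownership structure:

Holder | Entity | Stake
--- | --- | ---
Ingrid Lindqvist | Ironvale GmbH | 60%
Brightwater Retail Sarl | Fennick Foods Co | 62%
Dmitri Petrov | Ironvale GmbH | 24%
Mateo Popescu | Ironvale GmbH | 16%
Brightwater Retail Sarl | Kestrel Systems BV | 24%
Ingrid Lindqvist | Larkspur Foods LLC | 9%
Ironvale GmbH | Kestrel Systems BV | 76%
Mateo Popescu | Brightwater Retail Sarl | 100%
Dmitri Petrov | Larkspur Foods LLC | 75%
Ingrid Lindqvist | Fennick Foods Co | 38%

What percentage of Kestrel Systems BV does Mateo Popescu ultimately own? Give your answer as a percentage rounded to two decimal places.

36.16%

Mateo reaches Kestrel along 2 paths.
Via Ironvale: 16% × 76% = 12.16%.
Via Brightwater: 100% × 24% = 24%.
Total: 12.16% + 24% = 36.16%.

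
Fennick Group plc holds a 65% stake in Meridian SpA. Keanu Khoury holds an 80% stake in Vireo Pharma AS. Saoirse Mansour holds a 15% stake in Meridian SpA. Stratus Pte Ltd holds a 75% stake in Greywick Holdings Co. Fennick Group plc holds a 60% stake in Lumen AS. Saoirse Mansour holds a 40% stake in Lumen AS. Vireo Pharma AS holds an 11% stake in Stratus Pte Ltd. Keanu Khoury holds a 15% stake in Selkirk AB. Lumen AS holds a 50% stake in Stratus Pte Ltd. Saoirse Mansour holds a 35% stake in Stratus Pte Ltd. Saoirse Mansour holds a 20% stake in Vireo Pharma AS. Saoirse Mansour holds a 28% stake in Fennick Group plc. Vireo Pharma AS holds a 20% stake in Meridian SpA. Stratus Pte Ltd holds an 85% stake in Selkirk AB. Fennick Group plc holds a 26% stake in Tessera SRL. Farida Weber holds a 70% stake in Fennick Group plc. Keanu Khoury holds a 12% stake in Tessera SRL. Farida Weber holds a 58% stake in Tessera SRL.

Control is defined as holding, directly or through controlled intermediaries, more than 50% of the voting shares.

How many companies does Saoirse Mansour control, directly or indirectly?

0

Saoirse's largest direct stake is 40% in Lumen, which does not meet the threshold.
Saoirse controls 0 companies.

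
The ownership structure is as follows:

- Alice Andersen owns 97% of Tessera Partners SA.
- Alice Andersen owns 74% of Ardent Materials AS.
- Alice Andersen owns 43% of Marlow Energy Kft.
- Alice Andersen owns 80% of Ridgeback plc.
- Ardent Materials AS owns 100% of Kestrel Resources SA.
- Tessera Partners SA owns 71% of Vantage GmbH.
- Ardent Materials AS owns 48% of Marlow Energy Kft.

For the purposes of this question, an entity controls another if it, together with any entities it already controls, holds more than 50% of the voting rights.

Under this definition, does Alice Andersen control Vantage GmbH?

Alice holds 97% of Tessera, so Alice controls Tessera.
Tessera holds 71% of Vantage, so Alice controls Vantage.

Yes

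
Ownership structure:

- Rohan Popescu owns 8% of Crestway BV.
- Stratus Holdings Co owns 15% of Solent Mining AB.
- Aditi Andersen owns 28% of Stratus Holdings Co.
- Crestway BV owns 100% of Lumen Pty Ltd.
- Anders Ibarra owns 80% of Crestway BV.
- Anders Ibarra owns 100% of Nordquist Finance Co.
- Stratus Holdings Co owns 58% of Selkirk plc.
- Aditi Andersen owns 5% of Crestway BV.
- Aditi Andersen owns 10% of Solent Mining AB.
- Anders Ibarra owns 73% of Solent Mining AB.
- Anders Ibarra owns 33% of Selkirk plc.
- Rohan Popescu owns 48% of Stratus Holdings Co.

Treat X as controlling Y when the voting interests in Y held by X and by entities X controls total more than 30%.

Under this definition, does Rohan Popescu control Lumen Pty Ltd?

No

Rohan holds 48% of Stratus, so Rohan controls Stratus.
Stratus holds 58% of Selkirk, so Rohan controls Selkirk.
Neither Rohan nor any entity Rohan controls holds any voting interest in Lumen.
So Rohan does not control Lumen.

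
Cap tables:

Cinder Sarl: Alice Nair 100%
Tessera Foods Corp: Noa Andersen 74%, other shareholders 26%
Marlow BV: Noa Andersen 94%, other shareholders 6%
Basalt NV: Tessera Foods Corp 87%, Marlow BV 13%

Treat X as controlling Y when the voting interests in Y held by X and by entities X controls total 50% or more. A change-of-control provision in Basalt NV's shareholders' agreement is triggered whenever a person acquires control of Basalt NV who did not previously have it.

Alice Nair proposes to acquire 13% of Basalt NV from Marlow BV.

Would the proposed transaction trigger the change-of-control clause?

The purchase adds only to Alice's holdings (Marlow's stake shrinks), so Alice is the only person who could newly come to control Basalt.
Alice holds 100% of Cinder, so Alice controls Cinder.
Neither Alice nor any entity Alice controls holds any voting interest in Basalt.
So before the transaction, Alice does not control Basalt.
After the purchase, Alice holds 13% of Basalt directly, and Marlow's stake falls to 0%.
After the transaction, Alice's side holds 13% of Basalt, not ≥ 50%, so Alice still does not control Basalt.
No new person acquires control, so the clause is not triggered.

No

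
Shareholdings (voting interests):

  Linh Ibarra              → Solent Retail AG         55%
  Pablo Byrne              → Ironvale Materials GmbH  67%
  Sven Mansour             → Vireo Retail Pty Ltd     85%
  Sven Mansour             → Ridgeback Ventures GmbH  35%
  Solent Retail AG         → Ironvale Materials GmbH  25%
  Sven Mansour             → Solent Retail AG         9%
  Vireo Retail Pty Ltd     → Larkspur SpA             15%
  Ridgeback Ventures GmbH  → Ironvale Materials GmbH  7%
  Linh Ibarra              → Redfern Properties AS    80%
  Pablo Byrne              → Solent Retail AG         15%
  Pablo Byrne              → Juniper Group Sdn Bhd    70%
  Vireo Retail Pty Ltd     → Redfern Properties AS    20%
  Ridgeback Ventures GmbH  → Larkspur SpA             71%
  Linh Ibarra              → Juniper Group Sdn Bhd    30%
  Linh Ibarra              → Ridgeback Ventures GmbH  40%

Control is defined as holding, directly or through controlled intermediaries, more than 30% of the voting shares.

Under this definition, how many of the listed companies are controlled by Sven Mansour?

Sven holds 85% of Vireo, so Sven controls Vireo.
Sven holds 35% of Ridgeback, so Sven controls Ridgeback.
Ridgeback and Vireo together hold 71% + 15% = 86% of Larkspur, so Sven controls Larkspur.
No other company's threshold is met.
Sven controls 3 companies.

3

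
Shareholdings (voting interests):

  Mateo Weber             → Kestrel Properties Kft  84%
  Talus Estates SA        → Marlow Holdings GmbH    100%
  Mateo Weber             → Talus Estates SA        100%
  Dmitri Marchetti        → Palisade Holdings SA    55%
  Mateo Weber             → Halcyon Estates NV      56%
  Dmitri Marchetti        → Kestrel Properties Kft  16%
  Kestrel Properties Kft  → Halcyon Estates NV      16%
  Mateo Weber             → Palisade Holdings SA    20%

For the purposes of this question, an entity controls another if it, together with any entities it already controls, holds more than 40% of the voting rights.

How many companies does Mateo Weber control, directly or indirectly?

Mateo holds 100% of Talus, so Mateo controls Talus.
Mateo holds 84% of Kestrel, so Mateo controls Kestrel.
Talus holds 100% of Marlow, so Mateo controls Marlow.
Mateo and Kestrel together hold 56% + 16% = 72% of Halcyon, so Mateo controls Halcyon.
No other company's threshold is met.
Mateo controls 4 companies.

4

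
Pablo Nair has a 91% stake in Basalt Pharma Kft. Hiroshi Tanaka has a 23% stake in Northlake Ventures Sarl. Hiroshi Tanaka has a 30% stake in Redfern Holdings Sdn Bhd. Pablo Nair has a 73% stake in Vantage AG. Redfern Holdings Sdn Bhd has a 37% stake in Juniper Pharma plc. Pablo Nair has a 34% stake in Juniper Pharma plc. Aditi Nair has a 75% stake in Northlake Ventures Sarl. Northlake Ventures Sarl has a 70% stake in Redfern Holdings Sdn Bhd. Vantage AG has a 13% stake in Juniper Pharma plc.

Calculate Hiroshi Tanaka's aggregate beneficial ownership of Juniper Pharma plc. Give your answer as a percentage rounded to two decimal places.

17.06%

Hiroshi reaches Juniper along 2 paths.
Via Redfern: 30% × 37% = 11.1%.
Via Northlake → Redfern: 23% × 70% × 37% = 5.957%.
Total: 11.1% + 5.957% = 17.057%.
Rounded: 17.06%.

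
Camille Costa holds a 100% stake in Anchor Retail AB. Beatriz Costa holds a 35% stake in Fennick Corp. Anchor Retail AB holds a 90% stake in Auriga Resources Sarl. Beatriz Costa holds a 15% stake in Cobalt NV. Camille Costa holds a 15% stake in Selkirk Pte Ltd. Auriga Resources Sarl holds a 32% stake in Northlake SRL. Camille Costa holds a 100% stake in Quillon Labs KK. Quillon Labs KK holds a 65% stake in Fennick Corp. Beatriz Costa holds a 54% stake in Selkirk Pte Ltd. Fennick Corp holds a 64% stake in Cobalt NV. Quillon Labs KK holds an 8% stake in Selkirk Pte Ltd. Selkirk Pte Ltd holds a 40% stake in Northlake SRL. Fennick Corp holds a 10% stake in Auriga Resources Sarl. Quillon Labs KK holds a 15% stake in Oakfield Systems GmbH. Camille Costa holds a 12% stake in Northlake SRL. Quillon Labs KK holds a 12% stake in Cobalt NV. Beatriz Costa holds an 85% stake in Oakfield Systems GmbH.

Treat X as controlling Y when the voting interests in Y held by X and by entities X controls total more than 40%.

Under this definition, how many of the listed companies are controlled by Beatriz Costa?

Beatriz holds 54% of Selkirk, so Beatriz controls Selkirk.
Beatriz holds 85% of Oakfield, so Beatriz controls Oakfield.
No other company's threshold is met.
Beatriz controls 2 companies.

2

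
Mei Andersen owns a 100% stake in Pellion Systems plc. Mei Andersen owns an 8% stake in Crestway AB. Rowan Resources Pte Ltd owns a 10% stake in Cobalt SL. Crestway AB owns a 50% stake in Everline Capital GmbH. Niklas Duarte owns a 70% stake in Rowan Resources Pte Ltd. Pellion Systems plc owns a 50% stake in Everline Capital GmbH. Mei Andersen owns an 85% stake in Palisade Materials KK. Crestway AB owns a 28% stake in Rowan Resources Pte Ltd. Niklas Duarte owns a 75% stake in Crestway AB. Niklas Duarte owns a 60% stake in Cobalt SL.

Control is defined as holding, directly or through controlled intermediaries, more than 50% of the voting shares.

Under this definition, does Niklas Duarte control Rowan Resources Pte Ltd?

Yes

Niklas holds 75% of Crestway, so Niklas controls Crestway.
Crestway and Niklas together hold 28% + 70% = 98% of Rowan, so Niklas controls Rowan.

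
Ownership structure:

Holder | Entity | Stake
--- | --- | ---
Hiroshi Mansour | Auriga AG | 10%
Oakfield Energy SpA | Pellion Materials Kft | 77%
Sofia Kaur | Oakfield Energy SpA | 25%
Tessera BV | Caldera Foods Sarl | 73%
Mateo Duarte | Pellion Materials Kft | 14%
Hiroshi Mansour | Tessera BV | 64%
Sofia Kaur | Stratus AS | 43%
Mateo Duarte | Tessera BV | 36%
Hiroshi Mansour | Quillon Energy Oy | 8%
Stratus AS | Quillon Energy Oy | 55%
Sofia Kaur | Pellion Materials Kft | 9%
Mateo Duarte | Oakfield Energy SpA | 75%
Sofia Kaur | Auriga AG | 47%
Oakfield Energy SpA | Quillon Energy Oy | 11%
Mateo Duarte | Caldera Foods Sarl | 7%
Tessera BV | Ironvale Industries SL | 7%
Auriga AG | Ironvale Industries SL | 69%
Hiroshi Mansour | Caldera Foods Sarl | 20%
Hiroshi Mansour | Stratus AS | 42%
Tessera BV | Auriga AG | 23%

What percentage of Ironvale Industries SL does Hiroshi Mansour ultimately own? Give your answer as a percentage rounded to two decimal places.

21.54%

Hiroshi reaches Ironvale along 3 paths.
Via Tessera: 64% × 7% = 4.48%.
Via Tessera → Auriga: 64% × 23% × 69% = 10.1568%.
Via Auriga: 10% × 69% = 6.9%.
Total: 4.48% + 10.1568% + 6.9% = 21.5368%.
Rounded: 21.54%.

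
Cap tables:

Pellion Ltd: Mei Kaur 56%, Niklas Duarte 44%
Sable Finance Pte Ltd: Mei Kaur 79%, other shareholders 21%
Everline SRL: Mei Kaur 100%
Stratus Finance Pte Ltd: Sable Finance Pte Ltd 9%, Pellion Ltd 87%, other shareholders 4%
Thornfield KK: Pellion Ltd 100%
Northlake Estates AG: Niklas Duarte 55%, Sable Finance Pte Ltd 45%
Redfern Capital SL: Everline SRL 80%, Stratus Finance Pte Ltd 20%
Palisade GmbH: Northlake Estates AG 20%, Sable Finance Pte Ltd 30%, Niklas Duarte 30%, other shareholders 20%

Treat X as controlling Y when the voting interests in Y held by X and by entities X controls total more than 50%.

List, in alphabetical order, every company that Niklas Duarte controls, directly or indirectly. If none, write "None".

Niklas holds 55% of Northlake, so Niklas controls Northlake.
No other company's threshold is met.

Northlake Estates AG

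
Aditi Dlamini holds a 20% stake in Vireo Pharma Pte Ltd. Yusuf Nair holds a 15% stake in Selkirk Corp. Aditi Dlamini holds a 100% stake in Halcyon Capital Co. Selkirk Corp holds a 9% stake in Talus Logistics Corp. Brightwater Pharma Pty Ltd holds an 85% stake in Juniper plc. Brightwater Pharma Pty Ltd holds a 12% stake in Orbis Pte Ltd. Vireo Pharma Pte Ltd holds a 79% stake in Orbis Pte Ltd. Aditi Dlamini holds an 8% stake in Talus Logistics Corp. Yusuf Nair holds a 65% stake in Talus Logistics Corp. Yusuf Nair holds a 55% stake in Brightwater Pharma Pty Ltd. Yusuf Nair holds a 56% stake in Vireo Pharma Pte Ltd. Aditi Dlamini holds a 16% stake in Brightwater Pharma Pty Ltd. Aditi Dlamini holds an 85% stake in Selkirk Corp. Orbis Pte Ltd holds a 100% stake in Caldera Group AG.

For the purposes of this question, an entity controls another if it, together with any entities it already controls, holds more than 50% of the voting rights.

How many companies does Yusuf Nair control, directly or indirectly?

6

Yusuf holds 56% of Vireo, so Yusuf controls Vireo.
Yusuf holds 55% of Brightwater, so Yusuf controls Brightwater.
Brightwater holds 85% of Juniper, so Yusuf controls Juniper.
Yusuf holds 65% of Talus, so Yusuf controls Talus.
Vireo and Brightwater together hold 79% + 12% = 91% of Orbis, so Yusuf controls Orbis.
Orbis holds 100% of Caldera, so Yusuf controls Caldera.
No other company's threshold is met.
Yusuf controls 6 companies.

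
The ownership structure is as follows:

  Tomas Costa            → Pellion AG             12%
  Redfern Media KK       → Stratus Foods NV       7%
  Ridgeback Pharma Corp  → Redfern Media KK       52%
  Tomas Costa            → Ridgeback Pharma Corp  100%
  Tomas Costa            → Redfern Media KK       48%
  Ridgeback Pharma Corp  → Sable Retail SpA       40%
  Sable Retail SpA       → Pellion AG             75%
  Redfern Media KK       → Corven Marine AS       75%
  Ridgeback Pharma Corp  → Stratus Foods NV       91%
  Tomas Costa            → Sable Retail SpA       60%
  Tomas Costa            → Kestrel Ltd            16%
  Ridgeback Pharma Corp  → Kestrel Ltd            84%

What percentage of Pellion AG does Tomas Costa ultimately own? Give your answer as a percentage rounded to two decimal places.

87.00%

Tomas reaches Pellion along 3 paths.
Via Ridgeback → Sable: 100% × 40% × 75% = 30%.
Via Sable: 60% × 75% = 45%.
Direct stake: 12% = 12%.
Total: 30% + 45% + 12% = 87%.
Rounded: 87.00%.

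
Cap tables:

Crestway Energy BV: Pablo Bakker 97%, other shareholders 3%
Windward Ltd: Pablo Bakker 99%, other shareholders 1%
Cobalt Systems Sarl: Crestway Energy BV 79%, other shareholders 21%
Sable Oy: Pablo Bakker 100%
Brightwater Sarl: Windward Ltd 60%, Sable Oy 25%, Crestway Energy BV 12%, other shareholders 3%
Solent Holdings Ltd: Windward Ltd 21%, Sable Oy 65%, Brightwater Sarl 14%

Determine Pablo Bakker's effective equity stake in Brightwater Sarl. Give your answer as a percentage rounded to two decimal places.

96.04%

Pablo reaches Brightwater along 3 paths.
Via Windward: 99% × 60% = 59.4%.
Via Sable: 100% × 25% = 25%.
Via Crestway: 97% × 12% = 11.64%.
Total: 59.4% + 25% + 11.64% = 96.04%.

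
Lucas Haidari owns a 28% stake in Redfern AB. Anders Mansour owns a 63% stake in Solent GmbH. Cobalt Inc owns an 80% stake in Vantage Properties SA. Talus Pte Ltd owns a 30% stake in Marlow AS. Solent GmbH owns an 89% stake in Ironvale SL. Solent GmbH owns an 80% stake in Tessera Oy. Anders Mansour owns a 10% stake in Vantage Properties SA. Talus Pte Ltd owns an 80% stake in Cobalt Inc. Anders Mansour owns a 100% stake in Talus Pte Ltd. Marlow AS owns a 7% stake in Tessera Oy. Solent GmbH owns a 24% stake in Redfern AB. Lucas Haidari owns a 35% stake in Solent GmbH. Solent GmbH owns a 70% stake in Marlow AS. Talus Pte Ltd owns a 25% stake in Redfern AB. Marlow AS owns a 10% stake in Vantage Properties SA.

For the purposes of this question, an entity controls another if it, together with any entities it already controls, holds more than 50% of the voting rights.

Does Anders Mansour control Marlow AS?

Yes

Anders holds 63% of Solent, so Anders controls Solent.
Anders holds 100% of Talus, so Anders controls Talus.
Talus and Solent together hold 30% + 70% = 100% of Marlow, so Anders controls Marlow.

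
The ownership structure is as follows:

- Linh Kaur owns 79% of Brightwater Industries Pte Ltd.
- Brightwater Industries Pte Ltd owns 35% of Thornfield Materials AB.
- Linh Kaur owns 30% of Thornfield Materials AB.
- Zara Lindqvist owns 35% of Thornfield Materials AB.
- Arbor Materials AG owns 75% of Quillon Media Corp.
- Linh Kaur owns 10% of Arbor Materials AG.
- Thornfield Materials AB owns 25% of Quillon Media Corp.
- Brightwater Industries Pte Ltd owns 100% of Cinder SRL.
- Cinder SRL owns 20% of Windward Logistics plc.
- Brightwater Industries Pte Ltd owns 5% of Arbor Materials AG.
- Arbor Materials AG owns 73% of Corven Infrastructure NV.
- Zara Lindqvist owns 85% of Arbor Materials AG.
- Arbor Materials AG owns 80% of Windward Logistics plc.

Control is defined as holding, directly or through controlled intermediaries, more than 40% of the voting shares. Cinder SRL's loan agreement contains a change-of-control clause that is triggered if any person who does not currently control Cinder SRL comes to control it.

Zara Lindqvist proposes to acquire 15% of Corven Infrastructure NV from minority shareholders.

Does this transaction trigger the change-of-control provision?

No

The purchase changes only Zara's holdings, so Zara is the only person who could newly come to control Cinder.
Zara holds 85% of Arbor, so Zara controls Arbor.
Arbor holds 80% of Windward, so Zara controls Windward.
Arbor holds 75% of Quillon, so Zara controls Quillon.
Arbor holds 73% of Corven, so Zara controls Corven.
Neither Zara nor any entity Zara controls holds any voting interest in Cinder.
So before the transaction, Zara does not control Cinder.
After the purchase, Zara holds 15% of Corven directly.
Arbor and Zara together hold 73% + 15% = 88% of Corven, so Zara controls Corven.
After the transaction, neither Zara nor any entity Zara controls holds a voting interest in Cinder, so Zara still does not control it.
No new person acquires control, so the clause is not triggered.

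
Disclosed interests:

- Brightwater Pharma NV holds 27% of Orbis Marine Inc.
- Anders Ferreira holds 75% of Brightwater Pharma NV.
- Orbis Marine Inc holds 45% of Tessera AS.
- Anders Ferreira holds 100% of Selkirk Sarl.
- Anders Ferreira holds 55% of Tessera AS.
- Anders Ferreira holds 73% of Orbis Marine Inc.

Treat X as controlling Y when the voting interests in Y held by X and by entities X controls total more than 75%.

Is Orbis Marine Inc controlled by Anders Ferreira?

Anders holds 100% of Selkirk, so Anders controls Selkirk.
In Orbis, Anders's side holds only 73%, not > 75%.
So Anders does not control Orbis.

No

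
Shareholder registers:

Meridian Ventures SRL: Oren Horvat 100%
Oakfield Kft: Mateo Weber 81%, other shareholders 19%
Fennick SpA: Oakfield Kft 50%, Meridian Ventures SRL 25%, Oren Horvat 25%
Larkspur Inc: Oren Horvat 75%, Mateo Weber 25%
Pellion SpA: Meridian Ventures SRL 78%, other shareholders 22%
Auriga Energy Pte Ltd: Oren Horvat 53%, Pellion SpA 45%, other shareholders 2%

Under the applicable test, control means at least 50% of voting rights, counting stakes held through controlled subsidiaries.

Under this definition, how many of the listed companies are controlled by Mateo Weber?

Mateo holds 81% of Oakfield, so Mateo controls Oakfield.
Oakfield holds 50% of Fennick, so Mateo controls Fennick.
No other company's threshold is met.
Mateo controls 2 companies.

2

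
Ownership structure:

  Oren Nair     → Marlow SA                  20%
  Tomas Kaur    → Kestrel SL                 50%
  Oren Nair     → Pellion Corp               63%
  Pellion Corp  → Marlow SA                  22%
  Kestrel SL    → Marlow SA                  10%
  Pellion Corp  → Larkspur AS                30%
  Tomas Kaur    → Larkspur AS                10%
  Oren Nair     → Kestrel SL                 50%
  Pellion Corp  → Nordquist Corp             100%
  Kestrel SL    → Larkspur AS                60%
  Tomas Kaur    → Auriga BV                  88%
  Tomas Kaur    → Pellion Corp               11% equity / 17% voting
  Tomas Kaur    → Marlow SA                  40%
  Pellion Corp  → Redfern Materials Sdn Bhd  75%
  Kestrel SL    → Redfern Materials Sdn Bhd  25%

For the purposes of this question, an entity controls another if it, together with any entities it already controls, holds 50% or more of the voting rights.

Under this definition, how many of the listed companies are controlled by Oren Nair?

Oren holds 63% of Pellion, so Oren controls Pellion.
Oren holds 50% of Kestrel, so Oren controls Kestrel.
Kestrel and Oren and Pellion together hold 10% + 20% + 22% = 52% of Marlow, so Oren controls Marlow.
Kestrel and Pellion together hold 60% + 30% = 90% of Larkspur, so Oren controls Larkspur.
Pellion holds 100% of Nordquist, so Oren controls Nordquist.
Pellion and Kestrel together hold 75% + 25% = 100% of Redfern, so Oren controls Redfern.
No other company's threshold is met.
Oren controls 6 companies.

6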